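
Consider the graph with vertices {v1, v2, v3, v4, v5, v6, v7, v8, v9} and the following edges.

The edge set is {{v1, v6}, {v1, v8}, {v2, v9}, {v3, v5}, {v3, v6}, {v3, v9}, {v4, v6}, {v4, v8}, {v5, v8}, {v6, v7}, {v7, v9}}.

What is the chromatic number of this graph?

3

The cycle v1-v8-v5-v3-v6-v1 has odd length 5, so it cannot be 2-colored; at least 3 colors are needed.
3 colors suffice: color 1 → {v6, v8, v9}; color 2 → {v1, v2, v3, v4, v7}; color 3 → {v5}. Each edge has distinct colors on its endpoints.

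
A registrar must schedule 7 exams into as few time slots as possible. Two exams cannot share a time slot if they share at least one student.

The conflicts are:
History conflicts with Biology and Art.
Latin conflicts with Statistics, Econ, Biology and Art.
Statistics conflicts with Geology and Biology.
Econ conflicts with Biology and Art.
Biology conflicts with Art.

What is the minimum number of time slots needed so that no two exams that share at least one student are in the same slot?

4

Latin, Econ, Biology, Art all conflict with each other, so at least 4 time slots are needed.
Using 4 time slots: History=3, Latin=3, Statistics=2, Geology=1, Econ=4, Biology=1, Art=2. Every pair that conflicts lands in different time slots.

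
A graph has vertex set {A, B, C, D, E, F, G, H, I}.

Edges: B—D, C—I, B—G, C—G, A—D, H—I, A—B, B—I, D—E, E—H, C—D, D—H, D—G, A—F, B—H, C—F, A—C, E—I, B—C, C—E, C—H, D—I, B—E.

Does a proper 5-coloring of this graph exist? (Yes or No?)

B, C, D, E, H, I are pairwise adjacent (a clique of size 6), so at least 6 colors are needed.
So 5 colors are not enough.

No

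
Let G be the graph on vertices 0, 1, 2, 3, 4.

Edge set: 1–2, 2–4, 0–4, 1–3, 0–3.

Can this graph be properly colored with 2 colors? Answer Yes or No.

No

The cycle 2-4-0-3-1-2 has odd length 5, so it cannot be 2-colored; at least 3 colors are needed.
So 2 colors are not enough.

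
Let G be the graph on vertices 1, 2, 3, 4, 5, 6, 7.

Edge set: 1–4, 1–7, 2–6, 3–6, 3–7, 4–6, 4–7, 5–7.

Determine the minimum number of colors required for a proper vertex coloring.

3

1, 4, 7 form a triangle, so at least 3 colors are needed.
3 colors suffice: color red → {6, 7}; color blue → {2, 3, 4, 5}; color green → {1}. No two adjacent vertices share a color.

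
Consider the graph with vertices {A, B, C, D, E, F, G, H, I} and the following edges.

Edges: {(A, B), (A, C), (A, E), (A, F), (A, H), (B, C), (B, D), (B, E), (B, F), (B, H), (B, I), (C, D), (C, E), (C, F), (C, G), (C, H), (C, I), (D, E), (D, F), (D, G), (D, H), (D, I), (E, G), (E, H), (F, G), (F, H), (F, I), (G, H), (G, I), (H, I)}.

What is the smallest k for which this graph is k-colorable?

6

C, D, F, G, H, I are pairwise adjacent (a clique of size 6), so at least 6 colors are needed.
A valid assignment using 6 colors: A=4, B=3, C=1, D=4, E=5, F=5, G=3, H=2, I=6. Each edge has distinct colors on its endpoints.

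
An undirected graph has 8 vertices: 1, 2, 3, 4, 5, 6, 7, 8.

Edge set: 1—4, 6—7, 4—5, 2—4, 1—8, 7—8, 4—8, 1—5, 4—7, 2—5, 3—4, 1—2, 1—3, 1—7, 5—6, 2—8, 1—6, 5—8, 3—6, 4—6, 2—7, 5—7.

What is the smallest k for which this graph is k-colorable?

1, 2, 4, 5, 7, 8 form a clique, so at least 6 colors are needed.
A valid assignment using 6 colors: 1=blue, 2=purple, 3=green, 4=red, 5=yellow, 6=purple, 7=green, 8=orange. No two adjacent vertices share a color.

6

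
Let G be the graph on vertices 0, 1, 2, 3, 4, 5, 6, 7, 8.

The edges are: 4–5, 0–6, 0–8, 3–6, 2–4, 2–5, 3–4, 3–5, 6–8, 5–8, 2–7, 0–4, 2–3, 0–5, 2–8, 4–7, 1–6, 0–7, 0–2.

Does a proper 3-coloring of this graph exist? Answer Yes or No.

0, 2, 5, 8 form a clique, so at least 4 colors are needed.
So 3 colors are not enough.

No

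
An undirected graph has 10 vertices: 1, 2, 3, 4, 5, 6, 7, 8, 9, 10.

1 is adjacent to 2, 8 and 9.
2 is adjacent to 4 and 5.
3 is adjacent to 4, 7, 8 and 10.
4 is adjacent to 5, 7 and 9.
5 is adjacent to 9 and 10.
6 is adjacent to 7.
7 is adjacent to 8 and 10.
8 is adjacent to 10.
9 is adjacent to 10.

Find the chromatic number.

4

3, 7, 8, 10 form a clique, so at least 4 colors are needed.
4 colors suffice: color a → {1, 4, 6, 10}; color b → {5, 7}; color c → {2, 3, 9}; color d → {8}. No two adjacent vertices share a color.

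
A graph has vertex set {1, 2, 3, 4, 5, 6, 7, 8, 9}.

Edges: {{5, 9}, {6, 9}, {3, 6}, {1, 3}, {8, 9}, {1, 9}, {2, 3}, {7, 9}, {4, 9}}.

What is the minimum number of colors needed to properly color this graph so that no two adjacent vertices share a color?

2

7 and 9 are adjacent, so at least 2 colors are needed.
One proper 2-coloring: 1=blue, 2=blue, 3=red, 4=blue, 5=blue, 6=blue, 7=blue, 8=blue, 9=red. No two adjacent vertices share a color.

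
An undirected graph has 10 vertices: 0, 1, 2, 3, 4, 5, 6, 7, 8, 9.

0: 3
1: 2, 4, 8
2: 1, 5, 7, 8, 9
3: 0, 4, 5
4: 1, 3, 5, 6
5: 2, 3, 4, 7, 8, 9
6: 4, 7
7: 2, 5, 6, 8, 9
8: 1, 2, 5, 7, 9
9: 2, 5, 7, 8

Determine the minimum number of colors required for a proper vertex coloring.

5

2, 5, 7, 8, 9 are pairwise adjacent (a clique of size 5), so at least 5 colors are needed.
5 colors suffice: color a → {0, 1, 5, 6}; color b → {2, 4}; color c → {3, 7}; color d → {8}; color e → {9}. Every edge joins two different colors.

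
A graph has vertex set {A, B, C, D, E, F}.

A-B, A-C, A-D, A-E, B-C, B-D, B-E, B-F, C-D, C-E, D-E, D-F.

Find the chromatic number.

5

A, B, C, D, E are pairwise adjacent (a clique of size 5), so at least 5 colors are needed.
One proper 5-coloring: A=purple, B=red, C=yellow, D=blue, E=green, F=green. Each edge has distinct colors on its endpoints.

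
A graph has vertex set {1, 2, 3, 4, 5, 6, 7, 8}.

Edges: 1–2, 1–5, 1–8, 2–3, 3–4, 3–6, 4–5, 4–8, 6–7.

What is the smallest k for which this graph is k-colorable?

The cycle 3-2-1-8-4-3 has odd length 5, so it cannot be 2-colored; at least 3 colors are needed.
One proper 3-coloring: 1=a, 2=b, 3=a, 4=b, 5=c, 6=b, 7=a, 8=c. Every edge joins two different colors.

3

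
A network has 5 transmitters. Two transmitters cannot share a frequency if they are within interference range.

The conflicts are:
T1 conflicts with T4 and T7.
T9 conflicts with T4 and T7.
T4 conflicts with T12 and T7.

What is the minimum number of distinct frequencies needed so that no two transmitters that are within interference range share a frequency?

3

T9, T4, T7 pairwise conflict, so at least 3 frequencies are needed.
3 frequencies suffice: frequency 1 → {T4}; frequency 2 → {T12, T7}; frequency 3 → {T1, T9}. No two conflicting transmitters share a frequency.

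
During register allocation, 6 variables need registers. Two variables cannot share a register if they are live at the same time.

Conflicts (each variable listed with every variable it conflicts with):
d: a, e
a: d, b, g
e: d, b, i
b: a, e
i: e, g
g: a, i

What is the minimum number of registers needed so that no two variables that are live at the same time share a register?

The cycle g-a-d-e-i-g has odd length 5, so it cannot be 2-colored; at least 3 registers are needed.
3 registers suffice: register 1 → {a, e}; register 2 → {d, b, g}; register 3 → {i}. No two conflicting variables share a register.

3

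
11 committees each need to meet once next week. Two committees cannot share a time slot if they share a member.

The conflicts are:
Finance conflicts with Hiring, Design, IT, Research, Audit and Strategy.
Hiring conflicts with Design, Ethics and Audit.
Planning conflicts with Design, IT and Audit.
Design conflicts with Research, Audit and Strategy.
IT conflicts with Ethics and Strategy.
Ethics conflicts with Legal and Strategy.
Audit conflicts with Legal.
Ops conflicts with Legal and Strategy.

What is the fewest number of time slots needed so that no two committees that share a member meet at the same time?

4

Finance, Hiring, Design, Audit all conflict with each other, so at least 4 time slots are needed.
Using 4 time slots: Finance=1, Hiring=4, Planning=1, Design=2, IT=2, Ethics=1, Research=3, Audit=3, Ops=1, Legal=2, Strategy=3. No two conflicting committees share a time slot.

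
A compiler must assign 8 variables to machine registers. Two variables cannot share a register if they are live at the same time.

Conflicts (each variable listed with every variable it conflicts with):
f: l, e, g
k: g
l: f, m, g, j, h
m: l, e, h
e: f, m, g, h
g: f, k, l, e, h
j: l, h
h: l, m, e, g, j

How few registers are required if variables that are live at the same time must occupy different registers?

f, l, g are mutually in conflict, so at least 3 registers are needed.
Using 3 registers: f=2, k=1, l=1, m=3, e=1, g=3, j=3, h=2. Each listed conflict is separated.

3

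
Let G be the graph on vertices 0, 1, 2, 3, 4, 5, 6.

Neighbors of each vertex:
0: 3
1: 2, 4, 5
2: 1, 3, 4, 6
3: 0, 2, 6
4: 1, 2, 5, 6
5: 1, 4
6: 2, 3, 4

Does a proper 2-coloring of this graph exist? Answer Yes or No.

No

1, 2, 4 are mutually adjacent, so at least 3 colors are needed.
So 2 colors are not enough.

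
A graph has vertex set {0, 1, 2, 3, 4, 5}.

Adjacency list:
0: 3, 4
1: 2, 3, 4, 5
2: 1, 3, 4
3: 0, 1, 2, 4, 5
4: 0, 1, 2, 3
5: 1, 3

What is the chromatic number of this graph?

1, 2, 3, 4 are pairwise adjacent (a clique of size 4), so at least 4 colors are needed.
A valid assignment using 4 colors: 0=b, 1=b, 2=d, 3=a, 4=c, 5=c. No two adjacent vertices share a color.

4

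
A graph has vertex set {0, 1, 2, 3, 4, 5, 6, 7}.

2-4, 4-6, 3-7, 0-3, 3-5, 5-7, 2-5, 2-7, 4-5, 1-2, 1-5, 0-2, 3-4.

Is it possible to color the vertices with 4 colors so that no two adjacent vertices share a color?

Yes

The chromatic number is 3. 2, 5, 7 are mutually adjacent, so at least 3 colors are needed.
3 colors suffice: color a → {2, 3, 6}; color b → {0, 5}; color c → {1, 4, 7}.
Since 4 ≥ 3, a proper 4-coloring certainly exists.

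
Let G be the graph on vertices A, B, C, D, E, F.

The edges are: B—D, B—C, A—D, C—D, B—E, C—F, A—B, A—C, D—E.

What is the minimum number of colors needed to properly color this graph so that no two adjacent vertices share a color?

4

A, B, C, D are mutually adjacent (a clique of size 4), so at least 4 colors are needed.
4 colors suffice: color red → {B, F}; color blue → {C, E}; color green → {D}; color yellow → {A}. Every edge joins two different colors.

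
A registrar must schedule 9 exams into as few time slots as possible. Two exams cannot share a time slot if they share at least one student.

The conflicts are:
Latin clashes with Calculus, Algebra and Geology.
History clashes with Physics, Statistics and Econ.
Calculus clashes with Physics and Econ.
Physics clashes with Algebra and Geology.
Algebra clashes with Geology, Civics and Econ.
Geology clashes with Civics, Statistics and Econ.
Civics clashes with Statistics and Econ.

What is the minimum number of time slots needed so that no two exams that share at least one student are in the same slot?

4

Algebra, Geology, Civics, Econ pairwise conflict, so at least 4 time slots are needed.
4 time slots suffice: time slot 1 → {History, Calculus, Geology}; time slot 2 → {Latin, Physics, Statistics, Econ}; time slot 3 → {Algebra}; time slot 4 → {Civics}. Each listed conflict is separated.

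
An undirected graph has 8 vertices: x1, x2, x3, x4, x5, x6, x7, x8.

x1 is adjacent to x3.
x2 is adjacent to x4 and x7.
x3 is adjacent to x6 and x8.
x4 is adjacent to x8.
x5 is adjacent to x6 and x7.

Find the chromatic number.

3

The cycle x2-x4-x8-x3-x6-x5-x7-x2 has odd length 7, so it cannot be 2-colored; at least 3 colors are needed.
3 colors suffice: color 1 → {x3, x4, x5}; color 2 → {x1, x2, x6, x8}; color 3 → {x7}. Every edge joins two different colors.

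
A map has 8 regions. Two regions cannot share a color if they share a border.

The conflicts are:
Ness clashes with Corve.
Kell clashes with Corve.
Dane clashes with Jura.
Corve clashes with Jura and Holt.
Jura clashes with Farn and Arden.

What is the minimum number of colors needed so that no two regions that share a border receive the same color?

Ness and Corve conflict, so at least 2 colors are needed.
One proper 2-coloring: Ness=1, Kell=1, Dane=2, Corve=2, Jura=1, Holt=1, Farn=2, Arden=2. No two conflicting regions share a color.

2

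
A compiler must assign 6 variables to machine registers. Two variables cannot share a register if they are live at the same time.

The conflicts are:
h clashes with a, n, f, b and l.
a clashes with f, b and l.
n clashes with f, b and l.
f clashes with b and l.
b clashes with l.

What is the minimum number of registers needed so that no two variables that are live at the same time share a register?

h, n, f, b, l pairwise conflict, so at least 5 registers are needed.
5 registers suffice: h=2, a=5, n=5, f=4, b=1, l=3. Each listed conflict is separated.

5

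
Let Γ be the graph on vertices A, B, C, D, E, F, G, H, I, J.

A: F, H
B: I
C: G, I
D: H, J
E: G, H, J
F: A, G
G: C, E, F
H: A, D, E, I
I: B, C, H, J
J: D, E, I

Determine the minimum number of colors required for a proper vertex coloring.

3

The cycle A-H-E-G-F-A has odd length 5, so it cannot be 2-colored; at least 3 colors are needed.
3 colors suffice: color 1 → {B, G, H, J}; color 2 → {D, E, F, I}; color 3 → {A, C}. Every edge joins two different colors.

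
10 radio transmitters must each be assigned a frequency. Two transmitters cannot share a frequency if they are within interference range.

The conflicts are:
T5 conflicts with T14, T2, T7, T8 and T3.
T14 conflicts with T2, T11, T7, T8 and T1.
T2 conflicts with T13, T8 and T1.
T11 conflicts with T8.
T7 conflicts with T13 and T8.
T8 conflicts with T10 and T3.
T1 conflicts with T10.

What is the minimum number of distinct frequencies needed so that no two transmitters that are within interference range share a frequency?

T5, T14, T7, T8 all conflict with each other, so at least 4 frequencies are needed.
4 frequencies suffice: frequency 1 → {T13, T8, T1}; frequency 2 → {T14, T10, T3}; frequency 3 → {T5, T11}; frequency 4 → {T2, T7}. Every pair that conflicts lands in different frequencies.

4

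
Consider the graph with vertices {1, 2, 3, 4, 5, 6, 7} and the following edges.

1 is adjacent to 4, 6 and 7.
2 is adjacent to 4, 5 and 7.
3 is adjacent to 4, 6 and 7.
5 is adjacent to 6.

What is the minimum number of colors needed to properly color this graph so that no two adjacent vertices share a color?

3

The cycle 4-1-6-5-2-4 has odd length 5, so it cannot be 2-colored; at least 3 colors are needed.
3 colors suffice: color red → {4, 6, 7}; color blue → {1, 2, 3}; color green → {5}. Every edge joins two different colors.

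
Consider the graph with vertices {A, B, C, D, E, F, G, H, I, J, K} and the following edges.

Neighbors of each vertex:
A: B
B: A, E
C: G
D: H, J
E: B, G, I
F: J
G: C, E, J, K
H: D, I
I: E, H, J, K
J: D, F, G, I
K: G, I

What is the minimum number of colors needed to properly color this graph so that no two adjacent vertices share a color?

2

I and K are adjacent, so at least 2 colors are needed.
2 colors suffice: color 1 → {B, D, F, G, I}; color 2 → {A, C, E, H, J, K}. No two adjacent vertices share a color.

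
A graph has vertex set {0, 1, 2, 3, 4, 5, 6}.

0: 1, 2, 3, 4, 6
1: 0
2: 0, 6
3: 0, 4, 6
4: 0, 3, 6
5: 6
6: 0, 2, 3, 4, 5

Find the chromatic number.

0, 3, 4, 6 are mutually adjacent (a clique of size 4), so at least 4 colors are needed.
4 colors suffice: 0=red, 1=blue, 2=green, 3=yellow, 4=green, 5=red, 6=blue. Every edge joins two different colors.

4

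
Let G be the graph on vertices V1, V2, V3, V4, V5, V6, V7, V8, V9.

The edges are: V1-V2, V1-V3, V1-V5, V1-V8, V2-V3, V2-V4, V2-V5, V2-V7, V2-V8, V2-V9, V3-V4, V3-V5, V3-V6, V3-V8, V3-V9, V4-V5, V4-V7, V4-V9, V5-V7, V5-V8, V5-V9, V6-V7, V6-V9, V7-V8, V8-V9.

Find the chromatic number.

V1, V2, V3, V5, V8 are mutually adjacent (a clique of size 5), so at least 5 colors are needed.
5 colors suffice: color red → {V2, V6}; color blue → {V3, V7}; color green → {V5}; color yellow → {V4, V8}; color purple → {V1, V9}. Each edge has distinct colors on its endpoints.

5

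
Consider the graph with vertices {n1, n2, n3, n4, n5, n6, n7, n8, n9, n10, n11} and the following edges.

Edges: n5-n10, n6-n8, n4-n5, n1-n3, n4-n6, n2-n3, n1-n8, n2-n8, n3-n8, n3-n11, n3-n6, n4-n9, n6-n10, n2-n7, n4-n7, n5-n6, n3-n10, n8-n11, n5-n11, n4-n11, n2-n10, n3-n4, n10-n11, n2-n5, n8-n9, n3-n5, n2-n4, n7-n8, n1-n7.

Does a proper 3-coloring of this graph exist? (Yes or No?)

No

n3, n4, n5, n11 are pairwise adjacent (a clique of size 4), so at least 4 colors are needed.
So 3 colors are not enough.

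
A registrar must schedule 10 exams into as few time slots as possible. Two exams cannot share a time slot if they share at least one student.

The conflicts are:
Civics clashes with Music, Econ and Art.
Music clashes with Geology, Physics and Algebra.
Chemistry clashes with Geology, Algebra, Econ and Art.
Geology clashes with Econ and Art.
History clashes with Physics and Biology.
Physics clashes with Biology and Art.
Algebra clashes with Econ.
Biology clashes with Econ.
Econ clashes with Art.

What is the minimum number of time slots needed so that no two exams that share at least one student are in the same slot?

Chemistry, Geology, Econ, Art all conflict with each other, so at least 4 time slots are needed.
Using 4 time slots: Civics=3, Music=2, Chemistry=3, Geology=4, History=3, Physics=1, Algebra=4, Biology=2, Econ=1, Art=2. No two conflicting exams share a time slot.

4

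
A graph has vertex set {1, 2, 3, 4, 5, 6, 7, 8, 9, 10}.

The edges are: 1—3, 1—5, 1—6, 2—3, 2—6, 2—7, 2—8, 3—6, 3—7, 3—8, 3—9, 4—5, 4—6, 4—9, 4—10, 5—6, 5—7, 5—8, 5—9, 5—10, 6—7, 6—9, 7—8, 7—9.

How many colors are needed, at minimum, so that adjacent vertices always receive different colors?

4, 5, 6, 9 form a clique, so at least 4 colors are needed.
4 colors suffice: color red → {3, 5}; color blue → {6, 8, 10}; color green → {1, 4, 7}; color yellow → {2, 9}. No two adjacent vertices share a color.

4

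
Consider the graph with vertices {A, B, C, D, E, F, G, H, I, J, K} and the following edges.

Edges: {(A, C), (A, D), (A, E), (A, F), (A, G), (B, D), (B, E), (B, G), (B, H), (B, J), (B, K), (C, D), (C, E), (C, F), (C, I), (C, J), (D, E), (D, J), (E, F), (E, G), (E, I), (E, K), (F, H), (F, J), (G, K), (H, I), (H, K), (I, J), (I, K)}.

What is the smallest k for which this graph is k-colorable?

A, C, D, E are mutually adjacent (a clique of size 4), so at least 4 colors are needed.
4 colors suffice: A=4, B=2, C=2, D=3, E=1, F=3, G=3, H=1, I=3, J=1, K=4. No two adjacent vertices share a color.

4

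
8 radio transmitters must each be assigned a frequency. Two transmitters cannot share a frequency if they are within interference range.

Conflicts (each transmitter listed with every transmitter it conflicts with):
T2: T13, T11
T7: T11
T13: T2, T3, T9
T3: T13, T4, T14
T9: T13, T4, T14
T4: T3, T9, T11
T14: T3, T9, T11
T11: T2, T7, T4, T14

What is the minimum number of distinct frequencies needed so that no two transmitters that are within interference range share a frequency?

3

The cycle T3-T4-T11-T2-T13-T3 has odd length 5, so it cannot be 2-colored; at least 3 frequencies are needed.
A valid assignment using 3 frequencies: T2=2, T7=2, T13=1, T3=3, T9=3, T4=2, T14=2, T11=1. No two conflicting transmitters share a frequency.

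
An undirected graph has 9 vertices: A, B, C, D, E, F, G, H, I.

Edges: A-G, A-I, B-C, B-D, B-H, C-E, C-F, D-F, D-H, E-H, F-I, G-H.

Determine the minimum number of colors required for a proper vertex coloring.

3

B, D, H are mutually adjacent, so at least 3 colors are needed.
3 colors suffice: A=1, B=2, C=1, D=3, E=2, F=2, G=2, H=1, I=3. Every edge joins two different colors.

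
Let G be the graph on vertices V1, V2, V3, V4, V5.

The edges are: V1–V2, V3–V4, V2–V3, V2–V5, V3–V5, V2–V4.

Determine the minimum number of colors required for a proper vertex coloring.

3

V2, V3, V5 are pairwise adjacent, so at least 3 colors are needed.
A valid assignment using 3 colors: V1=blue, V2=red, V3=blue, V4=green, V5=green. No two adjacent vertices share a color.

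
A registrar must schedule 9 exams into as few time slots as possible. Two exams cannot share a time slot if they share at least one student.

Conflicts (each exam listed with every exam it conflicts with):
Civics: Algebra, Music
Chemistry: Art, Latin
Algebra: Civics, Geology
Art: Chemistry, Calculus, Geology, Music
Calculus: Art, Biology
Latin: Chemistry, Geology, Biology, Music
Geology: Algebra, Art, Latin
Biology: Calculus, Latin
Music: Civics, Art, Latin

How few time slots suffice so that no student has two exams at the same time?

3

The cycle Art-Chemistry-Latin-Biology-Calculus-Art has odd length 5, so it cannot be 2-colored; at least 3 time slots are needed.
Using 3 time slots: Civics=1, Chemistry=2, Algebra=3, Art=1, Calculus=3, Latin=1, Geology=2, Biology=2, Music=2. No two conflicting exams share a time slot.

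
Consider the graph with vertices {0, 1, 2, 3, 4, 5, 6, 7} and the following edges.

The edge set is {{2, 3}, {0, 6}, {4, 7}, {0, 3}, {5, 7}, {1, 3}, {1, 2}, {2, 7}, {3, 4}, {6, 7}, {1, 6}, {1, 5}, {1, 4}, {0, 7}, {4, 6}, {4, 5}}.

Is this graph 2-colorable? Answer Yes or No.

1, 3, 4 are pairwise adjacent, so at least 3 colors are needed.
So 2 colors are not enough.

No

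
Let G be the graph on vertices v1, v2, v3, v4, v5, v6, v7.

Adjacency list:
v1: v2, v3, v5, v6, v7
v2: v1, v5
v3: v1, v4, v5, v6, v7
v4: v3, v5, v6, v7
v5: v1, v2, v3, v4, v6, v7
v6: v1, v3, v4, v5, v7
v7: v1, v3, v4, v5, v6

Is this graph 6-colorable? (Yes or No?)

The chromatic number is 5. v1, v3, v5, v6, v7 are pairwise adjacent (a clique of size 5), so at least 5 colors are needed.
5 colors suffice: color 1 → {v5}; color 2 → {v1, v4}; color 3 → {v2, v6}; color 4 → {v3}; color 5 → {v7}.
Since 6 ≥ 5, a proper 6-coloring certainly exists.

Yes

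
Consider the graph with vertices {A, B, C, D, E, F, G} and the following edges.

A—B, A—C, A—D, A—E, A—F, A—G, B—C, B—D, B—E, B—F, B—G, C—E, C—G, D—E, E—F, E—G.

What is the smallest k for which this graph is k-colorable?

5

A, B, C, E, G are pairwise adjacent (a clique of size 5), so at least 5 colors are needed.
5 colors suffice: A=red, B=blue, C=purple, D=yellow, E=green, F=yellow, G=yellow. Each edge has distinct colors on its endpoints.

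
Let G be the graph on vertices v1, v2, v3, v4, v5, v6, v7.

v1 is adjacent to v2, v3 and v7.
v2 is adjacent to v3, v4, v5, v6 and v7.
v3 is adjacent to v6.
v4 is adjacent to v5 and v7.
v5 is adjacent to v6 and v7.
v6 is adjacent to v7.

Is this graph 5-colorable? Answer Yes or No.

The chromatic number is 4. v2, v4, v5, v7 are mutually adjacent (a clique of size 4), so at least 4 colors are needed.
One proper 4-coloring: v1=G, v2=R, v3=B, v4=G, v5=Y, v6=G, v7=B.
Since 5 ≥ 4, a proper 5-coloring certainly exists.

Yes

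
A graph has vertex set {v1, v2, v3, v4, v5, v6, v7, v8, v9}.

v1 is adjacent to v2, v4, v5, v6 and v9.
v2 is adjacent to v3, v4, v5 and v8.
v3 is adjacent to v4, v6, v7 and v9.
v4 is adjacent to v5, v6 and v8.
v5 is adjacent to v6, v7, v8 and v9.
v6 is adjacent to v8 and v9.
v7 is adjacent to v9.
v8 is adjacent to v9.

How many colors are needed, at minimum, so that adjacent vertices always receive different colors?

v4, v5, v6, v8 are pairwise adjacent (a clique of size 4), so at least 4 colors are needed.
4 colors suffice: color red → {v3, v5}; color blue → {v4, v9}; color green → {v2, v6, v7}; color yellow → {v1, v8}. No two adjacent vertices share a color.

4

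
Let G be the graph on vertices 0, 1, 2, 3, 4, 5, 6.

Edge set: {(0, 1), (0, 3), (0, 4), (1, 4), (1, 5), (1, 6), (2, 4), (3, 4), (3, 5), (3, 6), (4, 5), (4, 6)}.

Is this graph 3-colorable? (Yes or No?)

Yes

The chromatic number is 3. 1, 4, 5 form a triangle, so at least 3 colors are needed.
A valid assignment using 3 colors: 0=green, 1=blue, 2=blue, 3=blue, 4=red, 5=green, 6=green.
That is already a proper 3-coloring.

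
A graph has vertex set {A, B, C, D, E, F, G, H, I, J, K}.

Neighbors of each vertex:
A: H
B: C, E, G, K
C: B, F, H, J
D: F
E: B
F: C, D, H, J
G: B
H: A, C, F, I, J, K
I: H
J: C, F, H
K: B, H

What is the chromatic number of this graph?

4

C, F, H, J are pairwise adjacent (a clique of size 4), so at least 4 colors are needed.
4 colors suffice: color 1 → {B, D, H}; color 2 → {A, E, F, G, I, K}; color 3 → {C}; color 4 → {J}. No two adjacent vertices share a color.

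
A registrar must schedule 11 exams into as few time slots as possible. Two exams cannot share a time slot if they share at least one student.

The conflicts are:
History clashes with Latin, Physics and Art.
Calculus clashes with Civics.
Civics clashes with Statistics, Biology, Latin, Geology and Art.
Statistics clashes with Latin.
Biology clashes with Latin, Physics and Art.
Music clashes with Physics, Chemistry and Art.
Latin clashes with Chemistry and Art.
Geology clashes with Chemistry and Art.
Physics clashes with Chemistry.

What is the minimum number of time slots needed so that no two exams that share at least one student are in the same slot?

4

Civics, Biology, Latin, Art all conflict with each other, so at least 4 time slots are needed.
4 time slots suffice: time slot 1 → {History, Civics, Chemistry}; time slot 2 → {Calculus, Latin, Geology, Physics}; time slot 3 → {Statistics, Art}; time slot 4 → {Biology, Music}. No two conflicting exams share a time slot.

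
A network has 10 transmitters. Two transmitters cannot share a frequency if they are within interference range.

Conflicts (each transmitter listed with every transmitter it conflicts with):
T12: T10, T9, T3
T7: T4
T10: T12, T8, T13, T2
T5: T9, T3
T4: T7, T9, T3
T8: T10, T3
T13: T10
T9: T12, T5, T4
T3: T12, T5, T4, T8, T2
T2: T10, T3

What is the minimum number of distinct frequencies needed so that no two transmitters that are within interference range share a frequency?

T12 and T3 conflict, so at least 2 frequencies are needed.
Using 2 frequencies: T12=2, T7=1, T10=1, T5=2, T4=2, T8=2, T13=2, T9=1, T3=1, T2=2. Every pair that conflicts lands in different frequencies.

2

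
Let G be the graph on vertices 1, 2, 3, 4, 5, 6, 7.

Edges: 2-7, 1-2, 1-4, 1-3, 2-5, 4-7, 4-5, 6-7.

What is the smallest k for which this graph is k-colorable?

4 and 5 are adjacent, so at least 2 colors are needed.
One proper 2-coloring: 1=blue, 2=red, 3=red, 4=red, 5=blue, 6=red, 7=blue. Every edge joins two different colors.

2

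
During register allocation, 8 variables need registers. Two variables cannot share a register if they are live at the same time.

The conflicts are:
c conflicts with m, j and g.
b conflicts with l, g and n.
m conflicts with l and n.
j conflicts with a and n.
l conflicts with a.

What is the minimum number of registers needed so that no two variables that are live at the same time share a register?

3

The cycle l-b-g-c-m-l has odd length 5, so it cannot be 2-colored; at least 3 registers are needed.
3 registers suffice: register 1 → {c, l, n}; register 2 → {b, m, j}; register 3 → {g, a}. No two conflicting variables share a register.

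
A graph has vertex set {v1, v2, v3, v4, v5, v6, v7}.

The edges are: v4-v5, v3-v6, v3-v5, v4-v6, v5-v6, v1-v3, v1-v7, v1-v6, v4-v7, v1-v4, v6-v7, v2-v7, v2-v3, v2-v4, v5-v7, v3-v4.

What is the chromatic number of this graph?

4

v1, v4, v6, v7 form a clique, so at least 4 colors are needed.
One proper 4-coloring: v1=Y, v2=G, v3=B, v4=R, v5=Y, v6=G, v7=B. Every edge joins two different colors.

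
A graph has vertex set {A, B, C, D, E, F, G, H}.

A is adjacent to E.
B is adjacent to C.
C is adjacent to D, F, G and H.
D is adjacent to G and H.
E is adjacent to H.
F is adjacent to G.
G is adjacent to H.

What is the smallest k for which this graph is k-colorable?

C, D, G, H are pairwise adjacent (a clique of size 4), so at least 4 colors are needed.
A valid assignment using 4 colors: A=blue, B=blue, C=red, D=yellow, E=red, F=green, G=blue, H=green. Each edge has distinct colors on its endpoints.

4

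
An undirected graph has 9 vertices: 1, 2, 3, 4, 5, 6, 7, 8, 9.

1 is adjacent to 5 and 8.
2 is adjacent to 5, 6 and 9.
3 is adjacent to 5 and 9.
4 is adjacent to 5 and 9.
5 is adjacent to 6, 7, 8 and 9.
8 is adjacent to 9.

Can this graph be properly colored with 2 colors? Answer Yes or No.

5, 8, 9 are pairwise adjacent, so at least 3 colors are needed.
So 2 colors are not enough.

No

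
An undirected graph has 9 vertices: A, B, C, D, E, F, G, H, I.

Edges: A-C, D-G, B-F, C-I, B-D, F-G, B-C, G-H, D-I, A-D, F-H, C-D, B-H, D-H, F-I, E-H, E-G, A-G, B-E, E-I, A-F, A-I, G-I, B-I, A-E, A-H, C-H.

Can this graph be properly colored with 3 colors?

No

A, C, D, I form a clique, so at least 4 colors are needed.
So 3 colors are not enough.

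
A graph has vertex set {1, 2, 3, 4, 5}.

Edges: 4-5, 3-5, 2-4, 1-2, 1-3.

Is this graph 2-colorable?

The cycle 5-3-1-2-4-5 has odd length 5, so it cannot be 2-colored; at least 3 colors are needed.
So 2 colors are not enough.

No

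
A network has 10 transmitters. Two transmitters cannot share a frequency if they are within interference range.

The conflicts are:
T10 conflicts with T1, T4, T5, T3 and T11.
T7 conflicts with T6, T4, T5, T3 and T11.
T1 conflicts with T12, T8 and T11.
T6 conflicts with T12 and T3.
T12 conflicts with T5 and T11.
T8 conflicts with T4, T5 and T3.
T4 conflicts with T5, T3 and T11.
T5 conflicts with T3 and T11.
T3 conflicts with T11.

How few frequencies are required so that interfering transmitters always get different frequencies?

5

T7, T4, T5, T3, T11 are mutually in conflict, so at least 5 frequencies are needed.
5 frequencies suffice: frequency 1 → {T6, T8, T11}; frequency 2 → {T1, T3}; frequency 3 → {T5}; frequency 4 → {T12, T4}; frequency 5 → {T10, T7}. Each listed conflict is separated.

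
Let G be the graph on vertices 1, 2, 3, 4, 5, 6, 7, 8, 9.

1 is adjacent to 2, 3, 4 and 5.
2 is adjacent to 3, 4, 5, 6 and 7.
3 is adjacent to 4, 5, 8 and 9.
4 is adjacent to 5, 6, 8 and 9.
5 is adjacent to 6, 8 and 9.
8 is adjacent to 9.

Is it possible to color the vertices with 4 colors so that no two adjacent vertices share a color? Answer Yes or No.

3, 4, 5, 8, 9 are pairwise adjacent (a clique of size 5), so at least 5 colors are needed.
So 4 colors are not enough.

No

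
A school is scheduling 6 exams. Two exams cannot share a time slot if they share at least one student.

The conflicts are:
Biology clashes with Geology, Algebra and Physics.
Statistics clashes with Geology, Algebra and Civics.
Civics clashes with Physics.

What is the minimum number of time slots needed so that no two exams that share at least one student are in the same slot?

3

The cycle Physics-Civics-Statistics-Geology-Biology-Physics has odd length 5, so it cannot be 2-colored; at least 3 time slots are needed.
3 time slots suffice: Biology=1, Statistics=1, Geology=2, Algebra=2, Civics=2, Physics=3. No two conflicting exams share a time slot.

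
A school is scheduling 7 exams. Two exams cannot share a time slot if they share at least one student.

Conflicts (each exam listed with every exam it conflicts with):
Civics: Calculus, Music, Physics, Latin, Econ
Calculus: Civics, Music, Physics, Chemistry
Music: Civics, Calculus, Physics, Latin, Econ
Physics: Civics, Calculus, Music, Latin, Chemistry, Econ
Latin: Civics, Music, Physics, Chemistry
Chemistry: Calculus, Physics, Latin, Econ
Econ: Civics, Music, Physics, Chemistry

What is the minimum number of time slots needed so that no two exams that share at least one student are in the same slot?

Civics, Music, Physics, Econ all conflict with each other, so at least 4 time slots are needed.
4 time slots suffice: time slot 1 → {Physics}; time slot 2 → {Music, Chemistry}; time slot 3 → {Civics}; time slot 4 → {Calculus, Latin, Econ}. Every pair that conflicts lands in different time slots.

4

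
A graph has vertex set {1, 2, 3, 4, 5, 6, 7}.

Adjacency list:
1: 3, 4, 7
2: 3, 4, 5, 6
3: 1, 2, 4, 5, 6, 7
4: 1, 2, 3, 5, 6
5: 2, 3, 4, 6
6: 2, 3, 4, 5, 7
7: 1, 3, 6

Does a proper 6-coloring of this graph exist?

The chromatic number is 5. 2, 3, 4, 5, 6 are mutually adjacent (a clique of size 5), so at least 5 colors are needed.
A valid assignment using 5 colors: 1=b, 2=d, 3=a, 4=c, 5=e, 6=b, 7=c.
Since 6 ≥ 5, a proper 6-coloring certainly exists.

Yes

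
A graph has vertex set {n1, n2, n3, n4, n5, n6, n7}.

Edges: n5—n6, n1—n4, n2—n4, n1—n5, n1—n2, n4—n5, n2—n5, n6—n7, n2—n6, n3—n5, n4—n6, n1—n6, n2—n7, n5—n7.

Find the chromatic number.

5

n1, n2, n4, n5, n6 are pairwise adjacent (a clique of size 5), so at least 5 colors are needed.
5 colors suffice: color 1 → {n5}; color 2 → {n2, n3}; color 3 → {n6}; color 4 → {n1, n7}; color 5 → {n4}. Each edge has distinct colors on its endpoints.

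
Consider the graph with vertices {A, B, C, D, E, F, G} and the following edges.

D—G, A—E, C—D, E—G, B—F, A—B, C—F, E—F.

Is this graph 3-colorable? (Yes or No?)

The chromatic number is 3. The cycle F-C-D-G-E-F has odd length 5, so it cannot be 2-colored; at least 3 colors are needed.
3 colors suffice: color 1 → {B, D, E}; color 2 → {A, F, G}; color 3 → {C}.
That is already a proper 3-coloring.

Yes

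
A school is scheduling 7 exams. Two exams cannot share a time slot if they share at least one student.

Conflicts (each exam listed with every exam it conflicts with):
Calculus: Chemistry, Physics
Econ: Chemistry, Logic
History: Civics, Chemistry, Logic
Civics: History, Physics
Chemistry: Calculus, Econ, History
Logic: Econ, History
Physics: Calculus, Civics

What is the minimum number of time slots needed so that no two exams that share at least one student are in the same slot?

3

The cycle History-Chemistry-Calculus-Physics-Civics-History has odd length 5, so it cannot be 2-colored; at least 3 time slots are needed.
3 time slots suffice: time slot 1 → {Calculus, Econ, History}; time slot 2 → {Civics, Chemistry, Logic}; time slot 3 → {Physics}. No two conflicting exams share a time slot.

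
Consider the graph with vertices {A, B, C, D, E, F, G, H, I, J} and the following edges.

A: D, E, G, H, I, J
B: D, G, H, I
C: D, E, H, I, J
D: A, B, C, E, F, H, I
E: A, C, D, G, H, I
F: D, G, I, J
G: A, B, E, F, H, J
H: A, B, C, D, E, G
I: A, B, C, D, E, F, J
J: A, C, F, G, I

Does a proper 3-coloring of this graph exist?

No

C, D, E, I are mutually adjacent (a clique of size 4), so at least 4 colors are needed.
So 3 colors are not enough.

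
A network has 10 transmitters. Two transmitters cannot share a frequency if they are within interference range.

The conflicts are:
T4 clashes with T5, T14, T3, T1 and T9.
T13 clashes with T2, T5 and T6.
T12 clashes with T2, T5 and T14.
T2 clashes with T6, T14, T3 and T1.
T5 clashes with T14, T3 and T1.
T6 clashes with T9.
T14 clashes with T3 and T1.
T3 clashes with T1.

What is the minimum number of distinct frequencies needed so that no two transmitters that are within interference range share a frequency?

T4, T5, T14, T3, T1 are mutually in conflict, so at least 5 frequencies are needed.
Using 5 frequencies: T4=5, T13=3, T12=3, T2=2, T5=2, T6=1, T14=1, T3=3, T1=4, T9=2. No two conflicting transmitters share a frequency.

5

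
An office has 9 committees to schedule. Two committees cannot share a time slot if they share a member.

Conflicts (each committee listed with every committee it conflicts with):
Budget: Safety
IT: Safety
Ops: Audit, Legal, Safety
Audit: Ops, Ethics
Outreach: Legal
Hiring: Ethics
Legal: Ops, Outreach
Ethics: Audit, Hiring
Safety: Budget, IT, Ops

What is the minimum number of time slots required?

2

Audit and Ethics conflict, so at least 2 time slots are needed.
A valid assignment using 2 time slots: Budget=2, IT=2, Ops=2, Audit=1, Outreach=2, Hiring=1, Legal=1, Ethics=2, Safety=1. Each listed conflict is separated.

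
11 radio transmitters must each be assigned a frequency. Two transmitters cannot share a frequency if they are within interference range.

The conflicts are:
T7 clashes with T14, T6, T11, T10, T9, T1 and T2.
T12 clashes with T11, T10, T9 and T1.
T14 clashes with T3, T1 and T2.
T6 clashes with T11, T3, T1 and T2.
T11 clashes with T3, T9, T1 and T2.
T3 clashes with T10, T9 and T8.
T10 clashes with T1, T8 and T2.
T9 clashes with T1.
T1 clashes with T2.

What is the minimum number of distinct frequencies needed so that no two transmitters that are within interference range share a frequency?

5

T7, T6, T11, T1, T2 all conflict with each other, so at least 5 frequencies are needed.
5 frequencies suffice: frequency 1 → {T3, T1}; frequency 2 → {T7, T12, T8}; frequency 3 → {T14, T11, T10}; frequency 4 → {T9, T2}; frequency 5 → {T6}. Every pair that conflicts lands in different frequencies.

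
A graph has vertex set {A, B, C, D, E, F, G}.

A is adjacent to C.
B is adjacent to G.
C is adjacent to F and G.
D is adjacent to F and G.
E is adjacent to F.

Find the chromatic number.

C and F are adjacent, so at least 2 colors are needed.
2 colors suffice: A=2, B=1, C=1, D=1, E=1, F=2, G=2. Every edge joins two different colors.

2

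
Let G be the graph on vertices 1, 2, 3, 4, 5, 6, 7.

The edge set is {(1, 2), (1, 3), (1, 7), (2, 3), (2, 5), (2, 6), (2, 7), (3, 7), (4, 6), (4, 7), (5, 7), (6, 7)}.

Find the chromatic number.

1, 2, 3, 7 form a clique, so at least 4 colors are needed.
4 colors suffice: color red → {7}; color blue → {2, 4}; color green → {3, 5, 6}; color yellow → {1}. Every edge joins two different colors.

4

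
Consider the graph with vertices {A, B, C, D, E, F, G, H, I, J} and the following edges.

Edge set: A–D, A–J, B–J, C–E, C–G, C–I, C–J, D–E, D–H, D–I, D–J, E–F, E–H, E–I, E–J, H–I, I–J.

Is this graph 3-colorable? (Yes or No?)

No

D, E, H, I are pairwise adjacent (a clique of size 4), so at least 4 colors are needed.
So 3 colors are not enough.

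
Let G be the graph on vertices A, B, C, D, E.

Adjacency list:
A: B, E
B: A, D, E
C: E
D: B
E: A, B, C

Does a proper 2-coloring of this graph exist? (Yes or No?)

No

A, B, E form a triangle, so at least 3 colors are needed.
So 2 colors are not enough.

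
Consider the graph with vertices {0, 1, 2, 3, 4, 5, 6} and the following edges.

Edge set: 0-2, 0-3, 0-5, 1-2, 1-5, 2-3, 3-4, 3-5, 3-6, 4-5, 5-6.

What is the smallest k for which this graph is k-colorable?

3

3, 4, 5 are pairwise adjacent, so at least 3 colors are needed.
3 colors suffice: color a → {2, 5}; color b → {1, 3}; color c → {0, 4, 6}. Each edge has distinct colors on its endpoints.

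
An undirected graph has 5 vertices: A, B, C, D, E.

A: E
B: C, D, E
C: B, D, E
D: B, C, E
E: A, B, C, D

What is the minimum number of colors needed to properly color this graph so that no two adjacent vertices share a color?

4

B, C, D, E are pairwise adjacent (a clique of size 4), so at least 4 colors are needed.
4 colors suffice: color 1 → {E}; color 2 → {A, D}; color 3 → {C}; color 4 → {B}. Each edge has distinct colors on its endpoints.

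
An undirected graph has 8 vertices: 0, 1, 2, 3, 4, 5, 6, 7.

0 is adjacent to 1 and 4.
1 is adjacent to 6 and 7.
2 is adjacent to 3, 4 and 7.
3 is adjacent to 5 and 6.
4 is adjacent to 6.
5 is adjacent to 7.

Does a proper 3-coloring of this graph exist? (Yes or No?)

The chromatic number is 3. The cycle 4-0-1-7-2-4 has odd length 5, so it cannot be 2-colored; at least 3 colors are needed.
3 colors suffice: color red → {1, 3, 4}; color blue → {0, 6, 7}; color green → {2, 5}.
That is already a proper 3-coloring.

Yes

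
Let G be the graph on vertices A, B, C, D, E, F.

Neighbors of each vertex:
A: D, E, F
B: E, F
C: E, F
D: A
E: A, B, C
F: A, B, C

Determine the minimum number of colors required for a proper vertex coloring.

2

A and E are adjacent, so at least 2 colors are needed.
2 colors suffice: A=2, B=2, C=2, D=1, E=1, F=1. No two adjacent vertices share a color.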